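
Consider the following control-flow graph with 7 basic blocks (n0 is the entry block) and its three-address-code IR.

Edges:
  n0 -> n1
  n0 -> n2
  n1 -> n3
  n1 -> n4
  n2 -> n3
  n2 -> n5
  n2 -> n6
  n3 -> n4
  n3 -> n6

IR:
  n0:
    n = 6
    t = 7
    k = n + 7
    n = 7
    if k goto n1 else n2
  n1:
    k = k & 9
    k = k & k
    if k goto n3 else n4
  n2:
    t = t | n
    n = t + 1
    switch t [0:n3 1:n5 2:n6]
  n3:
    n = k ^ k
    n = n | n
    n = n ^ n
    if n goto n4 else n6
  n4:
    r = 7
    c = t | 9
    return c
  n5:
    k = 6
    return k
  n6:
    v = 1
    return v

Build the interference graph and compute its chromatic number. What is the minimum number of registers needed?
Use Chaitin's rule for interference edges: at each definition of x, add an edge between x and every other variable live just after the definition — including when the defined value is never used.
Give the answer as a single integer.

Block summaries:
  n0: {k,n,t} / ∅
  n1: {k} / {k}
  n2: {n,t} / {n,t}
  n3: {n} / {k}
  n4: {c,r} / {t}
  n5: {k} / ∅
  n6: {v} / ∅

Liveness:
  n0: in=∅ out={k,n,t}
  n1: in={k,t} out={k,t}
  n2: in={k,n,t} out={k,t}
  n3: in={k,t} out={t}
  n4: in={t} out=∅
  n5: in=∅ out=∅
  n6: in=∅ out=∅

Interference:
  c↔∅
  k↔{n,t}
  n↔{k,t}
  r↔{t}
  t↔{k,n,r}
  v↔∅

Registers:
  {k,n,t} pairwise interfere (3-clique) ⇒ χ ≥ 3
  assign c→r0 k→r1 n→r2 r→r1 t→r0 v→r0 — no edge inside a register ⇒ χ ≤ 3
  χ = 3

Answer: 3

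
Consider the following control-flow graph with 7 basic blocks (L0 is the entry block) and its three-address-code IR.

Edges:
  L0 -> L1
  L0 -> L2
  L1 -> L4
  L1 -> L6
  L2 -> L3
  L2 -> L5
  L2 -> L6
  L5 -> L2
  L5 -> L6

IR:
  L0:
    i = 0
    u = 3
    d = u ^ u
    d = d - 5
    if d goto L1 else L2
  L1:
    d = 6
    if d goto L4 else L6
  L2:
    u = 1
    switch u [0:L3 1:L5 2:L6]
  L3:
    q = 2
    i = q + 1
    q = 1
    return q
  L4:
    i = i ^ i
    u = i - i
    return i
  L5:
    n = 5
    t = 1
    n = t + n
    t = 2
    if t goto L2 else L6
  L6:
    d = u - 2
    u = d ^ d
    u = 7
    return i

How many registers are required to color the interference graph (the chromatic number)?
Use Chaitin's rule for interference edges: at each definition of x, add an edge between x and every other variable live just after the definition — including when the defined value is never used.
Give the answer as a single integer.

Block summaries:
  L0: {d,i,u} / ∅
  L1: {d} / ∅
  L2: {u} / ∅
  L3: {i,q} / ∅
  L4: {i,u} / {i}
  L5: {n,t} / ∅
  L6: {d,u} / {i,u}

Liveness:
  live L0: ∅→{i,u}
  live L1: {i,u}→{i,u}
  live L2: {i}→{i,u}
  live L3: ∅→∅
  live L4: {i}→∅
  live L5: {i,u}→{i,u}
  live L6: {i,u}→∅

Interfere edges:
  d — {i,u}
  i — {d,n,t,u}
  n — {i,t,u}
  q — ∅
  t — {i,n,u}
  u — {d,i,n,t}

Chromatic number:
  {i,n,t,u} pairwise interfere (4-clique) ⇒ χ ≥ 4
  assign d→R2 i→R0 n→R2 q→R0 t→R3 u→R1 — no edge inside a register ⇒ χ ≤ 4
  χ = 4

Answer: 4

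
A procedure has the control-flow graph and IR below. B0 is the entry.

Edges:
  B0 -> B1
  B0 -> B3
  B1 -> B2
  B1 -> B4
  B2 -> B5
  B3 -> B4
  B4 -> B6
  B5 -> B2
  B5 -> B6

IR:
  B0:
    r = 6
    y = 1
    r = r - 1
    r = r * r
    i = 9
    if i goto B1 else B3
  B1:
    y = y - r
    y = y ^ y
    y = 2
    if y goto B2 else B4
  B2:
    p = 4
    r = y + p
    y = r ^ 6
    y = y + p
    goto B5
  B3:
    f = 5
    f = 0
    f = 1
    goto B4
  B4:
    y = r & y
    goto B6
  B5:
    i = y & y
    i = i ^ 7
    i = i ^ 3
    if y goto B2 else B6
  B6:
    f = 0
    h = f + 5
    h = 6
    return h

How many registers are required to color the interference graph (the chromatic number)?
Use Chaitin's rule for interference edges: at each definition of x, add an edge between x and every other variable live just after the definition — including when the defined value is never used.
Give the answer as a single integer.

Answer: 3

Analysis:
Block summaries:
  B0: {i,r,y} / ∅
  B1: {y} / {r,y}
  B2: {p,r,y} / {y}
  B3: {f} / ∅
  B4: {y} / {r,y}
  B5: {i} / {y}
  B6: {f,h} / ∅

Backward fixpoint:
  B0: in=∅ out={r,y}
  B1: in={r,y} out={r,y}
  B2: in={y} out={y}
  B3: in={r,y} out={r,y}
  B4: in={r,y} out=∅
  B5: in={y} out={y}
  B6: in=∅ out=∅

Interfere edges:
  f: {r,y}
  h: ∅
  i: {r,y}
  p: {r,y}
  r: {f,i,p,y}
  y: {f,i,p,r}

Colouring:
  clique {f,r,y} ⇒ need ≥ 3
  3-colouring: r0={h,r}  r1={y}  r2={f,i,p}
  χ = 3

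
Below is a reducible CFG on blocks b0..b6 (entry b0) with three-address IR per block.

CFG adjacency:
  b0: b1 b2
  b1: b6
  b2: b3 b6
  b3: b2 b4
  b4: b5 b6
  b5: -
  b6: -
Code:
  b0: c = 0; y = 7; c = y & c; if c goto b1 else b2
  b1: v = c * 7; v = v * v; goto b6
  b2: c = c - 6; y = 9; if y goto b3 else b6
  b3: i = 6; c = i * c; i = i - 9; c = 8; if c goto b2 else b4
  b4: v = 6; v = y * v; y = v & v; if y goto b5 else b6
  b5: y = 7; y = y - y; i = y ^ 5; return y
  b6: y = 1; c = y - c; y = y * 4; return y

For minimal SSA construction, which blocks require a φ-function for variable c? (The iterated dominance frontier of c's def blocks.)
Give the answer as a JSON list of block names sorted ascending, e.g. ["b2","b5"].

idom tree: b1←b0 b2←b0 b3←b2 b4←b3 b5←b4 b6←b0
Join-block Dom:
  b2: preds {b0,b3}: {b0} ∩ {b0,b2,b3} = {b0}; idom=b0
  b6: preds {b1,b2,b4}: {b0,b1} ∩ {b0,b2} ∩ {b0,b2,b3,b4} = {b0}; idom=b0

DF derivation:
  join b2 pred b0: · stop@b0
  join b2 pred b3: b3→b2 stop@b0
  join b6 pred b1: b1 stop@b0
  join b6 pred b2: b2 stop@b0
  join b6 pred b4: b4→b3→b2 stop@b0
  b0: DF=∅
  b1: DF={b6}
  b2: DF={b2,b6}
  b3: DF={b2,b6}
  b4: DF={b6}
  b5: DF=∅
  b6: DF=∅

φ for c: defs {b0,b2,b3,b6}
  DF⁺ = {b2,b6}

Answer: ["b2", "b6"]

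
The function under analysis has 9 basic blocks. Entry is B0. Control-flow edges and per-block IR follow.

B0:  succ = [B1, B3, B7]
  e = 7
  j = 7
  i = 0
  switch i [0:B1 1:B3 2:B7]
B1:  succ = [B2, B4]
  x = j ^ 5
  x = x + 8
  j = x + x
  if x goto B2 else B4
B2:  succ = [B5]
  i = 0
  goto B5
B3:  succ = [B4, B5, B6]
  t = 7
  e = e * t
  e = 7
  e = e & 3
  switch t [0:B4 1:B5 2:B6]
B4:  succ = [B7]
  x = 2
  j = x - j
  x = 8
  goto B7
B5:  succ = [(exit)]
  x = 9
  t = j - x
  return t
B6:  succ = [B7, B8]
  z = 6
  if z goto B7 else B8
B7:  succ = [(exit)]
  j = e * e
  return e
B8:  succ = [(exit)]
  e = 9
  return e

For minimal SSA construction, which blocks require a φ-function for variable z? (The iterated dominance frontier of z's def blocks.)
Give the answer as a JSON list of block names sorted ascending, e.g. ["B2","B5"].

idom tree: B1←B0 B2←B1 B3←B0 B4←B0 B5←B0 B6←B3 B7←B0 B8←B6
Dom∩ at merges:
  B4: preds {B1,B3}: {B0,B1} ∩ {B0,B3} = {B0}; idom=B0
  B5: preds {B2,B3}: {B0,B1,B2} ∩ {B0,B3} = {B0}; idom=B0
  B7: preds {B0,B4,B6}: {B0} ∩ {B0,B4} ∩ {B0,B3,B6} = {B0}; idom=B0

Frontier:
  join B4 pred B1: B1 stop@B0
  join B4 pred B3: B3 stop@B0
  join B5 pred B2: B2→B1 stop@B0
  join B5 pred B3: B3 stop@B0
  join B7 pred B0: · stop@B0
  join B7 pred B4: B4 stop@B0
  join B7 pred B6: B6→B3 stop@B0
  B0 → ∅
  B1 → {B4,B5}
  B2 → {B5}
  B3 → {B4,B5,B7}
  B4 → {B7}
  B5 → ∅
  B6 → {B7}
  B7 → ∅
  B8 → ∅

φ for z: defs {B6}
  DF⁺ = {B7}

Answer: ["B7"]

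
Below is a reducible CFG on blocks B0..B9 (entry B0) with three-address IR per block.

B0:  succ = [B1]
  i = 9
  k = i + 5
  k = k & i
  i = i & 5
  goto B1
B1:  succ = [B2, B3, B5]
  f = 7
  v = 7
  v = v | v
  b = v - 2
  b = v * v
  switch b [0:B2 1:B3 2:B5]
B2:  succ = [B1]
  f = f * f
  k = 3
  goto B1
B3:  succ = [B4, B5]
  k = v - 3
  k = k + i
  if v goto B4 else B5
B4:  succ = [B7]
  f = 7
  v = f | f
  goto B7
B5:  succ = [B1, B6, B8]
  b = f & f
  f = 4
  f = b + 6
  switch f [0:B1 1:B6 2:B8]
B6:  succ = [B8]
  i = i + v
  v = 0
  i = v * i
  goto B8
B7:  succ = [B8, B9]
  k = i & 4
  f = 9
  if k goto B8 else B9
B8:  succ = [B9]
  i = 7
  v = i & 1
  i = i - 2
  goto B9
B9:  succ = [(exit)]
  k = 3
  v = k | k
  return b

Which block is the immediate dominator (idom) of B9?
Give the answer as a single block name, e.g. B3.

idom tree: B1←B0 B2←B1 B3←B1 B4←B3 B5←B1 B6←B5 B7←B4 B8←B1 B9←B1
Join-block Dom:
  B1: preds {B0,B2,B5}: {B0} ∩ {B0,B1,B2} ∩ {B0,B1,B5} = {B0}; idom=B0
  B5: preds {B1,B3}: {B0,B1} ∩ {B0,B1,B3} = {B0,B1}; idom=B1
  B8: preds {B5,B6,B7}: {B0,B1,B5} ∩ {B0,B1,B5,B6} ∩ {B0,B1,B3,B4,B7} = {B0,B1}; idom=B1
  B9: preds {B7,B8}: {B0,B1,B3,B4,B7} ∩ {B0,B1,B8} = {B0,B1}; idom=B1

idom(B9) = B1

Answer: B1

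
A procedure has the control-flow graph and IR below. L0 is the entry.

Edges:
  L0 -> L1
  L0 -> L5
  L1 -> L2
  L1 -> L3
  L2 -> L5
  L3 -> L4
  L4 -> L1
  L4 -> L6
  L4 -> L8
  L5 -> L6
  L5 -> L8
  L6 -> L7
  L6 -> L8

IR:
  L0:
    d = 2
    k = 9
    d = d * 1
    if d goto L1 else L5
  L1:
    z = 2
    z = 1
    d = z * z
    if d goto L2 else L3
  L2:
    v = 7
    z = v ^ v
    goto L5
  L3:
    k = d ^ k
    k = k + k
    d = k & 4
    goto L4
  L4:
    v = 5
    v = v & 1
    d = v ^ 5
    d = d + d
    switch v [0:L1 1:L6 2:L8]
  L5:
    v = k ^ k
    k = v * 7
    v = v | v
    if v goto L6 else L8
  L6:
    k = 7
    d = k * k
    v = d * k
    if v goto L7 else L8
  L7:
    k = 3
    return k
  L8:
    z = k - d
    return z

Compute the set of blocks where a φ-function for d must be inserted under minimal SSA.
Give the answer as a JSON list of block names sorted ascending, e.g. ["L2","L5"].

idom tree: L1←L0 L2←L1 L3←L1 L4←L3 L5←L0 L6←L0 L7←L6 L8←L0
Join-block Dom:
  L1: preds {L0,L4}: {L0} ∩ {L0,L1,L3,L4} = {L0}; idom=L0
  L5: preds {L0,L2}: {L0} ∩ {L0,L1,L2} = {L0}; idom=L0
  L6: preds {L4,L5}: {L0,L1,L3,L4} ∩ {L0,L5} = {L0}; idom=L0
  L8: preds {L4,L5,L6}: {L0,L1,L3,L4} ∩ {L0,L5} ∩ {L0,L6} = {L0}; idom=L0

DF derivation:
  L1←L0: walk · to L0
  L1←L4: walk L4→L3→L1 to L0
  L5←L0: walk · to L0
  L5←L2: walk L2→L1 to L0
  L6←L4: walk L4→L3→L1 to L0
  L6←L5: walk L5 to L0
  L8←L4: walk L4→L3→L1 to L0
  L8←L5: walk L5 to L0
  L8←L6: walk L6 to L0
  L0: DF=∅
  L1: DF={L1,L5,L6,L8}
  L2: DF={L5}
  L3: DF={L1,L6,L8}
  L4: DF={L1,L6,L8}
  L5: DF={L6,L8}
  L6: DF={L8}
  L7: DF=∅
  L8: DF=∅

φ for d: defs {L0,L1,L3,L4,L6}
  DF⁺ = {L1,L5,L6,L8}

Answer: ["L1", "L5", "L6", "L8"]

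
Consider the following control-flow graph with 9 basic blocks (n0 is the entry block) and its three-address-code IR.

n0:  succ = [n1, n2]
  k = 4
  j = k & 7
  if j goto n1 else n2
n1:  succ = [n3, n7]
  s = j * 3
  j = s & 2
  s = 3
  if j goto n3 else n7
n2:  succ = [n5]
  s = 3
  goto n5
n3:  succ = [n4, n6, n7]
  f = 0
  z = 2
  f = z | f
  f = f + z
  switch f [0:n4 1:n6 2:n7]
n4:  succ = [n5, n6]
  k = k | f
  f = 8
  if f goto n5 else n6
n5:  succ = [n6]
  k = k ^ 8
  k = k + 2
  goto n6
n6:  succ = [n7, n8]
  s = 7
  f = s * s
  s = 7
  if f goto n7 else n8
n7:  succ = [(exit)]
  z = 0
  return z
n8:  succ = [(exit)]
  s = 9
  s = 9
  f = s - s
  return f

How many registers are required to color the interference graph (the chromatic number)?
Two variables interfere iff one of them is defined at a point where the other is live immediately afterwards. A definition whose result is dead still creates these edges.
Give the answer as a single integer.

Answer: 3

Derivation:
Per-block:
  n0: def={j,k} ue=∅
  n1: def={j,s} ue={j}
  n2: def={s} ue=∅
  n3: def={f,z} ue=∅
  n4: def={f,k} ue={f,k}
  n5: def={k} ue={k}
  n6: def={f,s} ue=∅
  n7: def={z} ue=∅
  n8: def={f,s} ue=∅

Liveness:
  live n0: ∅→{j,k}
  live n1: {j,k}→{k}
  live n2: {k}→{k}
  live n3: {k}→{f,k}
  live n4: {f,k}→{k}
  live n5: {k}→∅
  live n6: ∅→∅
  live n7: ∅→∅
  live n8: ∅→∅

Conflict graph:
  f — {k,s,z}
  j — {k,s}
  k — {f,j,s,z}
  s — {f,j,k}
  z — {f,k}

Chromatic number:
  {f,k,s} pairwise interfere (3-clique) ⇒ χ ≥ 3
  3-colouring: c0={k}  c1={f,j}  c2={s,z}
  χ = 3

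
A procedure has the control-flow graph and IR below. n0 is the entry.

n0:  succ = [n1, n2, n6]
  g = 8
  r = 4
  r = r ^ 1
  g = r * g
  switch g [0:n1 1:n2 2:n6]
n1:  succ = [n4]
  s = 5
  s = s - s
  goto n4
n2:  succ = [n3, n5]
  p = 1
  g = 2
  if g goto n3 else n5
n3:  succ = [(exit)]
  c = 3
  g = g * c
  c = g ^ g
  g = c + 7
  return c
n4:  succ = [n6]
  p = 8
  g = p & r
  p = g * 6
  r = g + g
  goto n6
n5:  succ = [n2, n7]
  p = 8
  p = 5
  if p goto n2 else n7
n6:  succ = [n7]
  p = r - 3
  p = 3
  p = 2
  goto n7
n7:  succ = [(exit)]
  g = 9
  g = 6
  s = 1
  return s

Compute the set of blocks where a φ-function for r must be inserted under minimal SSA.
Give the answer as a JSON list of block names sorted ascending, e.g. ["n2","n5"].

Answer: ["n6", "n7"]

Working:
idom tree: n1←n0 n2←n0 n3←n2 n4←n1 n5←n2 n6←n0 n7←n0
Dom∩ at merges:
  n2: preds {n0,n5}: {n0} ∩ {n0,n2,n5} = {n0}; idom=n0
  n6: preds {n0,n4}: {n0} ∩ {n0,n1,n4} = {n0}; idom=n0
  n7: preds {n5,n6}: {n0,n2,n5} ∩ {n0,n6} = {n0}; idom=n0

DF derivation:
  join n2 pred n0: · stop@n0
  join n2 pred n5: n5→n2 stop@n0
  join n6 pred n0: · stop@n0
  join n6 pred n4: n4→n1 stop@n0
  join n7 pred n5: n5→n2 stop@n0
  join n7 pred n6: n6 stop@n0
  n0 → ∅
  n1 → {n6}
  n2 → {n2,n7}
  n3 → ∅
  n4 → {n6}
  n5 → {n2,n7}
  n6 → {n7}
  n7 → ∅

φ for r: defs {n0,n4}
  DF⁺ = {n6,n7}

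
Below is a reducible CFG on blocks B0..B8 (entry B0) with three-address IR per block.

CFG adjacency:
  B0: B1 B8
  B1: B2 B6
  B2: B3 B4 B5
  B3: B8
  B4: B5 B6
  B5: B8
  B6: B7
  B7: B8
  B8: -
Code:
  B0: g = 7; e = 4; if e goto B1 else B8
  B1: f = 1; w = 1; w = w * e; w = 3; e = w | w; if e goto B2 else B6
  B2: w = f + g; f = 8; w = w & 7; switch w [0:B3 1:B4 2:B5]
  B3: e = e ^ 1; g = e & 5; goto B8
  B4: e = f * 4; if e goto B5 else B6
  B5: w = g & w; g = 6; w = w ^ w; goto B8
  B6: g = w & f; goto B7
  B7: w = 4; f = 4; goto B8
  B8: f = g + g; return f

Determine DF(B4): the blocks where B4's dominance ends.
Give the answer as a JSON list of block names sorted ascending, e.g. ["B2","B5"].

idom tree: B1←B0 B2←B1 B3←B2 B4←B2 B5←B2 B6←B1 B7←B6 B8←B0
Dom∩ at merges:
  B5: preds {B2,B4}: {B0,B1,B2} ∩ {B0,B1,B2,B4} = {B0,B1,B2}; idom=B2
  B6: preds {B1,B4}: {B0,B1} ∩ {B0,B1,B2,B4} = {B0,B1}; idom=B1
  B8: preds {B0,B3,B5,B7}: {B0} ∩ {B0,B1,B2,B3} ∩ {B0,B1,B2,B5} ∩ {B0,B1,B6,B7} = {B0}; idom=B0

DF derivation:
  join B5 pred B2: · stop@B2
  join B5 pred B4: B4 stop@B2
  join B6 pred B1: · stop@B1
  join B6 pred B4: B4→B2 stop@B1
  join B8 pred B0: · stop@B0
  join B8 pred B3: B3→B2→B1 stop@B0
  join B8 pred B5: B5→B2→B1 stop@B0
  join B8 pred B7: B7→B6→B1 stop@B0
  DF(B0)=∅
  DF(B1)={B8}
  DF(B2)={B6,B8}
  DF(B3)={B8}
  DF(B4)={B5,B6}
  DF(B5)={B8}
  DF(B6)={B8}
  DF(B7)={B8}
  DF(B8)=∅

DF(B4) = ["B5", "B6"]

Answer: ["B5", "B6"]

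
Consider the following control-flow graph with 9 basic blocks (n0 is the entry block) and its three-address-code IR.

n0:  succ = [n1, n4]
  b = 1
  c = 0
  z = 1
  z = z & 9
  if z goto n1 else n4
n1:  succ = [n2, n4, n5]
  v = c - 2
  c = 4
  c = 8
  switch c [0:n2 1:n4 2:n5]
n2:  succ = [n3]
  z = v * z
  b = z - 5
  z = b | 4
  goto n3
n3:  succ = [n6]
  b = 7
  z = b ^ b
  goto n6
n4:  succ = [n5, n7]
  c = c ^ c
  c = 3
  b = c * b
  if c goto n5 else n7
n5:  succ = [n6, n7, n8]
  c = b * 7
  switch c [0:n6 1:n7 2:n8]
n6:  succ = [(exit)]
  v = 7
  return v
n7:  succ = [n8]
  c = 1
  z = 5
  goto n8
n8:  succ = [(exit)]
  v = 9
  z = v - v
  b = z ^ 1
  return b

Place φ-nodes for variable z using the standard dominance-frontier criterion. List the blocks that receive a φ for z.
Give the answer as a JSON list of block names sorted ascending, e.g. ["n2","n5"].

Answer: ["n6", "n8"]

Analysis:
idom tree: n1←n0 n2←n1 n3←n2 n4←n0 n5←n0 n6←n0 n7←n0 n8←n0
Dom at joins:
  n4: preds {n0,n1}: {n0} ∩ {n0,n1} = {n0}; idom=n0
  n5: preds {n1,n4}: {n0,n1} ∩ {n0,n4} = {n0}; idom=n0
  n6: preds {n3,n5}: {n0,n1,n2,n3} ∩ {n0,n5} = {n0}; idom=n0
  n7: preds {n4,n5}: {n0,n4} ∩ {n0,n5} = {n0}; idom=n0
  n8: preds {n5,n7}: {n0,n5} ∩ {n0,n7} = {n0}; idom=n0

DF derivation:
  join n4 pred n0: · stop@n0
  join n4 pred n1: n1 stop@n0
  join n5 pred n1: n1 stop@n0
  join n5 pred n4: n4 stop@n0
  join n6 pred n3: n3→n2→n1 stop@n0
  join n6 pred n5: n5 stop@n0
  join n7 pred n4: n4 stop@n0
  join n7 pred n5: n5 stop@n0
  join n8 pred n5: n5 stop@n0
  join n8 pred n7: n7 stop@n0
  n0: DF=∅
  n1: DF={n4,n5,n6}
  n2: DF={n6}
  n3: DF={n6}
  n4: DF={n5,n7}
  n5: DF={n6,n7,n8}
  n6: DF=∅
  n7: DF={n8}
  n8: DF=∅

φ for z: defs {n0,n2,n3,n7,n8}
  DF⁺ = {n6,n8}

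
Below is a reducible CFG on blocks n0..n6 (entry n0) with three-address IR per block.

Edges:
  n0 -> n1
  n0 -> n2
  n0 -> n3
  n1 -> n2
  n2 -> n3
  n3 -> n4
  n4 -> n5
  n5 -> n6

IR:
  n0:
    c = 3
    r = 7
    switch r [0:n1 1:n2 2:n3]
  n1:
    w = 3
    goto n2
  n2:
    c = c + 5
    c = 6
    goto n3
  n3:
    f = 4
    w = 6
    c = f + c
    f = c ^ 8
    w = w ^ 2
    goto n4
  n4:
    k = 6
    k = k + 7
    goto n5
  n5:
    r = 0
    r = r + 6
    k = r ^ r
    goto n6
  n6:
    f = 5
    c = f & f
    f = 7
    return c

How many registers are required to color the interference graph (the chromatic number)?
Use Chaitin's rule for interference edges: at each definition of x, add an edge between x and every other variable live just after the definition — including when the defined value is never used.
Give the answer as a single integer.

Block summaries:
  n0: {c,r} / ∅
  n1: {w} / ∅
  n2: {c} / {c}
  n3: {c,f,w} / {c}
  n4: {k} / ∅
  n5: {k,r} / ∅
  n6: {c,f} / ∅

Liveness:
  n0: in=∅ out={c}
  n1: in={c} out={c}
  n2: in={c} out={c}
  n3: in={c} out=∅
  n4: in=∅ out=∅
  n5: in=∅ out=∅
  n6: in=∅ out=∅

Interference:
  c: {f,r,w}
  f: {c,w}
  k: ∅
  r: {c}
  w: {c,f}

Chromatic number:
  clique {c,f,w} ⇒ need ≥ 3
  assign c→c0 f→c1 k→c0 r→c1 w→c2 — no edge inside a register ⇒ χ ≤ 3
  χ = 3

Answer: 3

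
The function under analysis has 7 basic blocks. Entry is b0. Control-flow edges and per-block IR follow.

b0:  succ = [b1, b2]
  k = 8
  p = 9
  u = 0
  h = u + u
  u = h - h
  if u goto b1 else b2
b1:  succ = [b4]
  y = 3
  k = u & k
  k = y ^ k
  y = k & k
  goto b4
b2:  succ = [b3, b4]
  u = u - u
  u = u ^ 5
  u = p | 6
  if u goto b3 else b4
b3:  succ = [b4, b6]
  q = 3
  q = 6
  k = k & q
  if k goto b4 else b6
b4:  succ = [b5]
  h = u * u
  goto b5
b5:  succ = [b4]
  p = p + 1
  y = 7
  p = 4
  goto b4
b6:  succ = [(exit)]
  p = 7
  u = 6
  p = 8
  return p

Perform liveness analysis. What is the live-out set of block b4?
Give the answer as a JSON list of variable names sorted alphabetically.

Block summaries:
  b0: {h,k,p,u} / ∅
  b1: {k,y} / {k,u}
  b2: {u} / {p,u}
  b3: {k,q} / {k}
  b4: {h} / {u}
  b5: {p,y} / {p}
  b6: {p,u} / ∅

Live sets:
  live b0: ∅→{k,p,u}
  live b1: {k,p,u}→{p,u}
  live b2: {k,p,u}→{k,p,u}
  live b3: {k,p,u}→{p,u}
  live b4: {p,u}→{p,u}
  live b5: {p,u}→{p,u}
  live b6: ∅→∅

live-out(b4) = ["p", "u"]

Answer: ["p", "u"]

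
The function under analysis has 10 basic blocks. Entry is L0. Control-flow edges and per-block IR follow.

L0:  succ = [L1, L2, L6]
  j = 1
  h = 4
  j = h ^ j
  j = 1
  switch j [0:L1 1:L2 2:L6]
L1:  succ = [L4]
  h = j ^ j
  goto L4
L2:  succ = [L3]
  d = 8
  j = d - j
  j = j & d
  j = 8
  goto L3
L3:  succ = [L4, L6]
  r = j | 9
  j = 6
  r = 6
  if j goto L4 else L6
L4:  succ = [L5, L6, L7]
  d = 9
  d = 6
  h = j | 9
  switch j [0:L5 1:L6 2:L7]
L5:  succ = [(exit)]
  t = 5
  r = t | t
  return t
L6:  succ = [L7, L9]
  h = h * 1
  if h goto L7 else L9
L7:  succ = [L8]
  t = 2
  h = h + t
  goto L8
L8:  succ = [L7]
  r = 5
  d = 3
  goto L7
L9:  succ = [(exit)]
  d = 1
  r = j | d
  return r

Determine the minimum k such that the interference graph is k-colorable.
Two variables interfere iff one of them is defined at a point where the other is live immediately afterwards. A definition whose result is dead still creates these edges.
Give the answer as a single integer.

Answer: 3

Analysis:
Per-block:
  L0: def={h,j} ue=∅
  L1: def={h} ue={j}
  L2: def={d,j} ue={j}
  L3: def={j,r} ue={j}
  L4: def={d,h} ue={j}
  L5: def={r,t} ue=∅
  L6: def={h} ue={h}
  L7: def={h,t} ue={h}
  L8: def={d,r} ue=∅
  L9: def={d,r} ue={j}

Liveness:
  L0 li=∅ lo={h,j}
  L1 li={j} lo={j}
  L2 li={h,j} lo={h,j}
  L3 li={h,j} lo={h,j}
  L4 li={j} lo={h,j}
  L5 li=∅ lo=∅
  L6 li={h,j} lo={h,j}
  L7 li={h} lo={h}
  L8 li={h} lo={h}
  L9 li={j} lo=∅

Conflict graph:
  d: {h,j}
  h: {d,j,r,t}
  j: {d,h,r}
  r: {h,j,t}
  t: {h,r}

Chromatic number:
  {d,h,j} pairwise interfere (3-clique) ⇒ χ ≥ 3
  3-colouring: r0={h}  r1={j,t}  r2={d,r}
  χ = 3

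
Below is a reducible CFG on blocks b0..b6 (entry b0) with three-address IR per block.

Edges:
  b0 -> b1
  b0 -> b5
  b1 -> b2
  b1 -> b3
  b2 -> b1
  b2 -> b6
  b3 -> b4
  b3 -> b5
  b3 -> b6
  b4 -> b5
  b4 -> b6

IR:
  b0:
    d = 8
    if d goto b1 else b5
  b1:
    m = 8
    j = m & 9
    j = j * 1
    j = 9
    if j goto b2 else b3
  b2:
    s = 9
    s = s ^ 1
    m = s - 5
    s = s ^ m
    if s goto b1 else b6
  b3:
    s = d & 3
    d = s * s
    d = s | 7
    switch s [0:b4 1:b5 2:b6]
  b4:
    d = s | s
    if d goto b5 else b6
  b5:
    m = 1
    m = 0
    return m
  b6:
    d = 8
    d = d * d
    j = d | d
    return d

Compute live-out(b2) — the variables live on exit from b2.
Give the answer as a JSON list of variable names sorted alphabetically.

Answer: ["d"]

Derivation:
Per-block:
  b0: def={d} ue=∅
  b1: def={j,m} ue=∅
  b2: def={m,s} ue=∅
  b3: def={d,s} ue={d}
  b4: def={d} ue={s}
  b5: def={m} ue=∅
  b6: def={d,j} ue=∅

Live sets:
  b0 li=∅ lo={d}
  b1 li={d} lo={d}
  b2 li={d} lo={d}
  b3 li={d} lo={s}
  b4 li={s} lo=∅
  b5 li=∅ lo=∅
  b6 li=∅ lo=∅

live-out(b2) = ["d"]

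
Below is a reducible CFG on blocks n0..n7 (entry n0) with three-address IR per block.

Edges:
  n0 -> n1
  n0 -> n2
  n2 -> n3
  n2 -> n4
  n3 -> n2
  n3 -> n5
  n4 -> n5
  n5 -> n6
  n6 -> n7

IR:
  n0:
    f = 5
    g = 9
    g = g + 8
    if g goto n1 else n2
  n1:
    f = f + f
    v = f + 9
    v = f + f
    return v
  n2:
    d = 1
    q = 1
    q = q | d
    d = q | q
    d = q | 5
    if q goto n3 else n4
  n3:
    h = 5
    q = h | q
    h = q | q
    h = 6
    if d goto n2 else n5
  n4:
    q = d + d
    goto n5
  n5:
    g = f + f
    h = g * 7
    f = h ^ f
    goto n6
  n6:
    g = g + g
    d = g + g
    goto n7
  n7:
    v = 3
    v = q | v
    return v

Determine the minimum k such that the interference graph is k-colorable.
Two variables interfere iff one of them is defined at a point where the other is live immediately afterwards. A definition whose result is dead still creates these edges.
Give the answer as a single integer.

Answer: 4

Analysis:
def/use:
  n0 def {f,g} use ∅
  n1 def {f,v} use {f}
  n2 def {d,q} use ∅
  n3 def {h,q} use {d,q}
  n4 def {q} use {d}
  n5 def {f,g,h} use {f}
  n6 def {d,g} use {g}
  n7 def {v} use {q}

Backward fixpoint:
  n0 li=∅ lo={f}
  n1 li={f} lo=∅
  n2 li={f} lo={d,f,q}
  n3 li={d,f,q} lo={f,q}
  n4 li={d,f} lo={f,q}
  n5 li={f,q} lo={g,q}
  n6 li={g,q} lo={q}
  n7 li={q} lo=∅

Interfere edges:
  d↔{f,h,q}
  f↔{d,g,h,q,v}
  g↔{f,h,q}
  h↔{d,f,g,q}
  q↔{d,f,g,h,v}
  v↔{f,q}

Registers:
  {d,f,h,q} pairwise interfere (4-clique) ⇒ χ ≥ 4
  assign d→R3 f→R0 g→R3 h→R2 q→R1 v→R2 — no edge inside a register ⇒ χ ≤ 4
  χ = 4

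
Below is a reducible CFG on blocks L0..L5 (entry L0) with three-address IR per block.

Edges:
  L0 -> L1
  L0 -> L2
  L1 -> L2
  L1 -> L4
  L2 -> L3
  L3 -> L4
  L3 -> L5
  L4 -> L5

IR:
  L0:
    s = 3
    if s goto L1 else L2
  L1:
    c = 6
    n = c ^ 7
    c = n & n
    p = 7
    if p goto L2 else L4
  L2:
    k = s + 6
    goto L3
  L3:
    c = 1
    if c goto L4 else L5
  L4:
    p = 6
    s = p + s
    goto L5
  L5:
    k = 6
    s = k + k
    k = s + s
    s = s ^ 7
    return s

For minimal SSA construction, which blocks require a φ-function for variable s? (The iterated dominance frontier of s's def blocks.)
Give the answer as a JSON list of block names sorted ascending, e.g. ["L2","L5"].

Answer: ["L5"]

Working:
idom tree: L1←L0 L2←L0 L3←L2 L4←L0 L5←L0
Join-block Dom:
  L2: preds {L0,L1}: {L0} ∩ {L0,L1} = {L0}; idom=L0
  L4: preds {L1,L3}: {L0,L1} ∩ {L0,L2,L3} = {L0}; idom=L0
  L5: preds {L3,L4}: {L0,L2,L3} ∩ {L0,L4} = {L0}; idom=L0

Frontier:
  L2←L0: walk · to L0
  L2←L1: walk L1 to L0
  L4←L1: walk L1 to L0
  L4←L3: walk L3→L2 to L0
  L5←L3: walk L3→L2 to L0
  L5←L4: walk L4 to L0
  DF(L0)=∅
  DF(L1)={L2,L4}
  DF(L2)={L4,L5}
  DF(L3)={L4,L5}
  DF(L4)={L5}
  DF(L5)=∅

φ for s: defs {L0,L4,L5}
  DF⁺ = {L5}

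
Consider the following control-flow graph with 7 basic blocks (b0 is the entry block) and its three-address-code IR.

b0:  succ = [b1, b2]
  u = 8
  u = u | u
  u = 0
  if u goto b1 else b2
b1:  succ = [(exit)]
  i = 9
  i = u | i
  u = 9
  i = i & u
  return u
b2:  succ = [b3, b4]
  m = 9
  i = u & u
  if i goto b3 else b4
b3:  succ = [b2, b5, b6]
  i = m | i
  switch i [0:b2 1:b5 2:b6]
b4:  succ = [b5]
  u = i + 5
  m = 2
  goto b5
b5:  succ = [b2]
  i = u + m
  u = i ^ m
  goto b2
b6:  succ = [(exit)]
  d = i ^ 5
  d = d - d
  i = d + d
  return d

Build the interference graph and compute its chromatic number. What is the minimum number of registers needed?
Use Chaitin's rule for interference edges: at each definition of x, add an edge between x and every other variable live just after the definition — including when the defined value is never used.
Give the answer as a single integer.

def/use:
  b0 def {u} use ∅
  b1 def {i,u} use {u}
  b2 def {i,m} use {u}
  b3 def {i} use {i,m}
  b4 def {m,u} use {i}
  b5 def {i,u} use {m,u}
  b6 def {d,i} use {i}

Live sets:
  b0 li=∅ lo={u}
  b1 li={u} lo=∅
  b2 li={u} lo={i,m,u}
  b3 li={i,m,u} lo={i,m,u}
  b4 li={i} lo={m,u}
  b5 li={m,u} lo={u}
  b6 li={i} lo=∅

Interference:
  d — {i}
  i — {d,m,u}
  m — {i,u}
  u — {i,m}

Chromatic number:
  lower bound: {i,m,u} mutually conflict ⇒ χ ≥ 3
  assign d→c1 i→c0 m→c1 u→c2 — no edge inside a register ⇒ χ ≤ 3
  χ = 3

Answer: 3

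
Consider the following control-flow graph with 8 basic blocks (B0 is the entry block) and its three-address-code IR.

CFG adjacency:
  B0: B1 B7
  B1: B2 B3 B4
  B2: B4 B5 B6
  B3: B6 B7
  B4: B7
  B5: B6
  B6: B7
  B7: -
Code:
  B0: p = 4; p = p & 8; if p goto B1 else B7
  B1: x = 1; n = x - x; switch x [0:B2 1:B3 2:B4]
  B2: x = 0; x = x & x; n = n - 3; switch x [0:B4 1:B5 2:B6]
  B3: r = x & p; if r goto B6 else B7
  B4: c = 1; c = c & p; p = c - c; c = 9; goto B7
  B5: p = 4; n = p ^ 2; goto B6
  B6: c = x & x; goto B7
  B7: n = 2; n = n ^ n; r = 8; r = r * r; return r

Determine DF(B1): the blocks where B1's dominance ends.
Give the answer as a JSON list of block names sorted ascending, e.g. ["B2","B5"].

idom tree: B1←B0 B2←B1 B3←B1 B4←B1 B5←B2 B6←B1 B7←B0
Dom∩ at merges:
  B4: preds {B1,B2}: {B0,B1} ∩ {B0,B1,B2} = {B0,B1}; idom=B1
  B6: preds {B2,B3,B5}: {B0,B1,B2} ∩ {B0,B1,B3} ∩ {B0,B1,B2,B5} = {B0,B1}; idom=B1
  B7: preds {B0,B3,B4,B6}: {B0} ∩ {B0,B1,B3} ∩ {B0,B1,B4} ∩ {B0,B1,B6} = {B0}; idom=B0

DF walk-up:
  join B4 pred B1: · stop@B1
  join B4 pred B2: B2 stop@B1
  join B6 pred B2: B2 stop@B1
  join B6 pred B3: B3 stop@B1
  join B6 pred B5: B5→B2 stop@B1
  join B7 pred B0: · stop@B0
  join B7 pred B3: B3→B1 stop@B0
  join B7 pred B4: B4→B1 stop@B0
  join B7 pred B6: B6→B1 stop@B0
  B0 → ∅
  B1 → {B7}
  B2 → {B4,B6}
  B3 → {B6,B7}
  B4 → {B7}
  B5 → {B6}
  B6 → {B7}
  B7 → ∅

DF(B1) = ["B7"]

Answer: ["B7"]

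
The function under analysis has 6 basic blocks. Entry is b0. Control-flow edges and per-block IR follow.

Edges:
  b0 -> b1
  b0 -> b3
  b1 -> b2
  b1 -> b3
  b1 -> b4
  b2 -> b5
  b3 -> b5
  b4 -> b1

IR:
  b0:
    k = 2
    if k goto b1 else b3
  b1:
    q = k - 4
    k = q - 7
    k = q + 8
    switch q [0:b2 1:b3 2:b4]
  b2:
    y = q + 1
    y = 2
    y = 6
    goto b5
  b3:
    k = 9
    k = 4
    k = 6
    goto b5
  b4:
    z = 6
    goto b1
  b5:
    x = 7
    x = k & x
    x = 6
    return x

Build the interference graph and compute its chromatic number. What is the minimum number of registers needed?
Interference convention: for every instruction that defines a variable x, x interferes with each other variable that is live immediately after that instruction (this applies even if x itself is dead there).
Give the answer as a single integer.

Per-block:
  b0: def={k} ue=∅
  b1: def={k,q} ue={k}
  b2: def={y} ue={q}
  b3: def={k} ue=∅
  b4: def={z} ue=∅
  b5: def={x} ue={k}

Backward fixpoint:
  b0 li=∅ lo={k}
  b1 li={k} lo={k,q}
  b2 li={k,q} lo={k}
  b3 li=∅ lo={k}
  b4 li={k} lo={k}
  b5 li={k} lo=∅

Conflict graph:
  k — {q,x,y,z}
  q — {k}
  x — {k}
  y — {k}
  z — {k}

Registers:
  {k,q} pairwise interfere (2-clique) ⇒ χ ≥ 2
  2-colouring: R0={k}  R1={q,x,y,z}
  χ = 2

Answer: 2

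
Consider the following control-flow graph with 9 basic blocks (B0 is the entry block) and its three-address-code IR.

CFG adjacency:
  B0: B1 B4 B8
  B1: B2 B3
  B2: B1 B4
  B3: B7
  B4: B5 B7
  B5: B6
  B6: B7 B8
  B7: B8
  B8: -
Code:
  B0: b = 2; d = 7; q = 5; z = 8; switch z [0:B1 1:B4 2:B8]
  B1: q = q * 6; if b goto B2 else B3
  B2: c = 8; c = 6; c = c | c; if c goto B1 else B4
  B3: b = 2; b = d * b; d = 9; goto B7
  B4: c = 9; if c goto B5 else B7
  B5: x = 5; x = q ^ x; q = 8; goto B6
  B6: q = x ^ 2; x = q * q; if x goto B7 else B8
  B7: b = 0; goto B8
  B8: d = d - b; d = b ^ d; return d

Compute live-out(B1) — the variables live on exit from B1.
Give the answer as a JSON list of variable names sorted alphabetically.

Block summaries:
  B0: {b,d,q,z} / ∅
  B1: {q} / {b,q}
  B2: {c} / ∅
  B3: {b,d} / {d}
  B4: {c} / ∅
  B5: {q,x} / {q}
  B6: {q,x} / {x}
  B7: {b} / ∅
  B8: {d} / {b,d}

Liveness:
  B0 li=∅ lo={b,d,q}
  B1 li={b,d,q} lo={b,d,q}
  B2 li={b,d,q} lo={b,d,q}
  B3 li={d} lo={d}
  B4 li={b,d,q} lo={b,d,q}
  B5 li={b,d,q} lo={b,d,x}
  B6 li={b,d,x} lo={b,d}
  B7 li={d} lo={b,d}
  B8 li={b,d} lo=∅

live-out(B1) = ["b", "d", "q"]

Answer: ["b", "d", "q"]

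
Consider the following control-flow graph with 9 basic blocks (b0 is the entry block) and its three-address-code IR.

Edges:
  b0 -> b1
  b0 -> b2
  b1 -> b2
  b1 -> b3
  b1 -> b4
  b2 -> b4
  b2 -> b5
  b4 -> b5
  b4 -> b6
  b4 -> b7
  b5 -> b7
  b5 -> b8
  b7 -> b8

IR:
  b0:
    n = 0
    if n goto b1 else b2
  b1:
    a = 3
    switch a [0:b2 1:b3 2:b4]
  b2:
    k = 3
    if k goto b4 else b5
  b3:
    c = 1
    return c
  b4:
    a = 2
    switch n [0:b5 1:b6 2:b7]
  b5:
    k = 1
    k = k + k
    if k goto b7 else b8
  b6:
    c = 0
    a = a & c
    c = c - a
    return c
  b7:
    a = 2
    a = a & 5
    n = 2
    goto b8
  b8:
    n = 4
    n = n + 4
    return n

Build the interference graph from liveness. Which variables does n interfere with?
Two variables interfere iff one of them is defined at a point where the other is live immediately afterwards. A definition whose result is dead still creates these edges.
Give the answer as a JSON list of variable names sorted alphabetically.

Answer: ["a", "k"]

Analysis:
Per-block:
  b0: {n} / ∅
  b1: {a} / ∅
  b2: {k} / ∅
  b3: {c} / ∅
  b4: {a} / {n}
  b5: {k} / ∅
  b6: {a,c} / {a}
  b7: {a,n} / ∅
  b8: {n} / ∅

Liveness:
  live b0: ∅→{n}
  live b1: {n}→{n}
  live b2: {n}→{n}
  live b3: ∅→∅
  live b4: {n}→{a}
  live b5: ∅→∅
  live b6: {a}→∅
  live b7: ∅→∅
  live b8: ∅→∅

Interference:
  a: {c,n}
  c: {a}
  k: {n}
  n: {a,k}

N(n) = ["a", "k"]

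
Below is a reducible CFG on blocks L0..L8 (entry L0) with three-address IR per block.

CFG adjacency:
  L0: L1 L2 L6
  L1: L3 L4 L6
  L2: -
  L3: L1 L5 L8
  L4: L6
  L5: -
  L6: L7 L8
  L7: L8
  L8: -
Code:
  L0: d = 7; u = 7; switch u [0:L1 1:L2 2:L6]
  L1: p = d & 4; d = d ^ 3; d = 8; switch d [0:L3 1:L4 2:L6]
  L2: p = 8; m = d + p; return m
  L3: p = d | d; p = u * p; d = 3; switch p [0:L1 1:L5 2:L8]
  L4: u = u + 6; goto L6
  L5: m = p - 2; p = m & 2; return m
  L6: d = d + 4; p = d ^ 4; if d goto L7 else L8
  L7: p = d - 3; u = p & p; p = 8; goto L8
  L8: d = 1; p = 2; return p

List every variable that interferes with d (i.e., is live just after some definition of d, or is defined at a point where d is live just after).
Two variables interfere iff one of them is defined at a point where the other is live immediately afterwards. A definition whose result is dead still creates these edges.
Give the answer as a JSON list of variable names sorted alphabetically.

Answer: ["p", "u"]

Derivation:
Per-block:
  L0 def {d,u} use ∅
  L1 def {d,p} use {d}
  L2 def {m,p} use {d}
  L3 def {d,p} use {d,u}
  L4 def {u} use {u}
  L5 def {m,p} use {p}
  L6 def {d,p} use {d}
  L7 def {p,u} use {d}
  L8 def {d,p} use ∅

Backward fixpoint:
  L0 li=∅ lo={d,u}
  L1 li={d,u} lo={d,u}
  L2 li={d} lo=∅
  L3 li={d,u} lo={d,p,u}
  L4 li={d,u} lo={d}
  L5 li={p} lo=∅
  L6 li={d} lo={d}
  L7 li={d} lo=∅
  L8 li=∅ lo=∅

Conflict graph:
  d — {p,u}
  m — {p}
  p — {d,m,u}
  u — {d,p}

N(d) = ["p", "u"]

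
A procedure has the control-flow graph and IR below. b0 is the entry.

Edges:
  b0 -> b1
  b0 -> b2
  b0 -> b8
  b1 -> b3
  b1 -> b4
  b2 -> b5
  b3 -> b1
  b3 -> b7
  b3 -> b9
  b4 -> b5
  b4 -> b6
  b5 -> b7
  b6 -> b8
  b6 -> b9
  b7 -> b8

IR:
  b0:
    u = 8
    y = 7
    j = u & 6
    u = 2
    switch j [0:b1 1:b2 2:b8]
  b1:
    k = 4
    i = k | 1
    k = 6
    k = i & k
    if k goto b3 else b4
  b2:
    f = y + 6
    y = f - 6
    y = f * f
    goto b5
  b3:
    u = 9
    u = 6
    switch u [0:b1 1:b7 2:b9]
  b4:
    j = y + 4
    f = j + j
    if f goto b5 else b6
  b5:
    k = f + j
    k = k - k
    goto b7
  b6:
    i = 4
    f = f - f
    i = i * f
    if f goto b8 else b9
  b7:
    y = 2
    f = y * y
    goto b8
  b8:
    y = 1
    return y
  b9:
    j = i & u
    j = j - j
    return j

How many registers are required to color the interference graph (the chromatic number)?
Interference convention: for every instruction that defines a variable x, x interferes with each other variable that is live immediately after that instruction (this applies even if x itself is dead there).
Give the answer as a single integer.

def/use:
  b0 def {j,u,y} use ∅
  b1 def {i,k} use ∅
  b2 def {f,y} use {y}
  b3 def {u} use ∅
  b4 def {f,j} use {y}
  b5 def {k} use {f,j}
  b6 def {f,i} use {f}
  b7 def {f,y} use ∅
  b8 def {y} use ∅
  b9 def {j} use {i,u}

Backward fixpoint:
  live b0: ∅→{j,u,y}
  live b1: {u,y}→{i,u,y}
  live b2: {j,y}→{f,j}
  live b3: {i,y}→{i,u,y}
  live b4: {u,y}→{f,j,u}
  live b5: {f,j}→∅
  live b6: {f,u}→{i,u}
  live b7: ∅→∅
  live b8: ∅→∅
  live b9: {i,u}→∅

Interfere edges:
  f — {i,j,u,y}
  i — {f,k,u,y}
  j — {f,u,y}
  k — {i,u,y}
  u — {f,i,j,k,y}
  y — {f,i,j,k,u}

Chromatic number:
  lower bound: {f,i,u,y} mutually conflict ⇒ χ ≥ 4
  assign f→c2 i→c3 j→c3 k→c2 u→c0 y→c1 — no edge inside a register ⇒ χ ≤ 4
  χ = 4

Answer: 4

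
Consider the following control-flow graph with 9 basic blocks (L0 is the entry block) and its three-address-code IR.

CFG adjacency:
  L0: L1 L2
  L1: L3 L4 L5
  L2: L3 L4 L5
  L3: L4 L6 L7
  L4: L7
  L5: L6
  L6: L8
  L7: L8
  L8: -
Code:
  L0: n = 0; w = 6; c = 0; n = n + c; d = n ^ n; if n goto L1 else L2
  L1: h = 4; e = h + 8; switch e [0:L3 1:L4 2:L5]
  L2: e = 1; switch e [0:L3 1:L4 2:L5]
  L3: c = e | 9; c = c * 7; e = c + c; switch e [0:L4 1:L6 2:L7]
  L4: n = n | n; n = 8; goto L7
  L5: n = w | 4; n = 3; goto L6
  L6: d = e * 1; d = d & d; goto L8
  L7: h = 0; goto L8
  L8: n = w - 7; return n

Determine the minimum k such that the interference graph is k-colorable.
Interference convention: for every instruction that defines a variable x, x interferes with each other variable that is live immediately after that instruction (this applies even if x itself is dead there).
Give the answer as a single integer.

Answer: 3

Analysis:
Block summaries:
  L0: def={c,d,n,w} ue=∅
  L1: def={e,h} ue=∅
  L2: def={e} ue=∅
  L3: def={c,e} ue={e}
  L4: def={n} ue={n}
  L5: def={n} ue={w}
  L6: def={d} ue={e}
  L7: def={h} ue=∅
  L8: def={n} ue={w}

Liveness:
  L0 li=∅ lo={n,w}
  L1 li={n,w} lo={e,n,w}
  L2 li={n,w} lo={e,n,w}
  L3 li={e,n,w} lo={e,n,w}
  L4 li={n,w} lo={w}
  L5 li={e,w} lo={e,w}
  L6 li={e,w} lo={w}
  L7 li={w} lo={w}
  L8 li={w} lo=∅

Interference:
  c↔{n,w}
  d↔{n,w}
  e↔{n,w}
  h↔{n,w}
  n↔{c,d,e,h,w}
  w↔{c,d,e,h,n}

Registers:
  lower bound: {c,n,w} mutually conflict ⇒ χ ≥ 3
  assign c→c2 d→c2 e→c2 h→c2 n→c0 w→c1 — no edge inside a register ⇒ χ ≤ 3
  χ = 3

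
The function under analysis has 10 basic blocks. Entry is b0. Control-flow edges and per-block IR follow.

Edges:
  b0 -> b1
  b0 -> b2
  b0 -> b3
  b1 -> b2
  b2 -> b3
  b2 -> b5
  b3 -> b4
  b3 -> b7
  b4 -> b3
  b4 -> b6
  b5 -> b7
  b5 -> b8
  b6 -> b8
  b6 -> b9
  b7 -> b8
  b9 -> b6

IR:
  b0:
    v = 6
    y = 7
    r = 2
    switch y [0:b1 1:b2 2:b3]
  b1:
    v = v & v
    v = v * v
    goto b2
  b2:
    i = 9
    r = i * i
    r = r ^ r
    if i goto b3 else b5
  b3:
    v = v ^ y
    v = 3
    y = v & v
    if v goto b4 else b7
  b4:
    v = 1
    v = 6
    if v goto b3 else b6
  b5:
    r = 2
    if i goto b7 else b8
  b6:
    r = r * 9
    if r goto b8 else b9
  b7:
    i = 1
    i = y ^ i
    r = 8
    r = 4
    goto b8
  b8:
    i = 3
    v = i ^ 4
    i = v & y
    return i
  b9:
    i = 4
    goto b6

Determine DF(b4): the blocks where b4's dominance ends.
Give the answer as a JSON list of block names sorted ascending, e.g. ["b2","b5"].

idom tree: b1←b0 b2←b0 b3←b0 b4←b3 b5←b2 b6←b4 b7←b0 b8←b0 b9←b6
Dom at joins:
  b2: preds {b0,b1}: {b0} ∩ {b0,b1} = {b0}; idom=b0
  b3: preds {b0,b2,b4}: {b0} ∩ {b0,b2} ∩ {b0,b3,b4} = {b0}; idom=b0
  b6: preds {b4,b9}: {b0,b3,b4} ∩ {b0,b3,b4,b6,b9} = {b0,b3,b4}; idom=b4
  b7: preds {b3,b5}: {b0,b3} ∩ {b0,b2,b5} = {b0}; idom=b0
  b8: preds {b5,b6,b7}: {b0,b2,b5} ∩ {b0,b3,b4,b6} ∩ {b0,b7} = {b0}; idom=b0

Frontier:
  join b2 pred b0: · stop@b0
  join b2 pred b1: b1 stop@b0
  join b3 pred b0: · stop@b0
  join b3 pred b2: b2 stop@b0
  join b3 pred b4: b4→b3 stop@b0
  join b6 pred b4: · stop@b4
  join b6 pred b9: b9→b6 stop@b4
  join b7 pred b3: b3 stop@b0
  join b7 pred b5: b5→b2 stop@b0
  join b8 pred b5: b5→b2 stop@b0
  join b8 pred b6: b6→b4→b3 stop@b0
  join b8 pred b7: b7 stop@b0
  b0 → ∅
  b1 → {b2}
  b2 → {b3,b7,b8}
  b3 → {b3,b7,b8}
  b4 → {b3,b8}
  b5 → {b7,b8}
  b6 → {b6,b8}
  b7 → {b8}
  b8 → ∅
  b9 → {b6}

DF(b4) = ["b3", "b8"]

Answer: ["b3", "b8"]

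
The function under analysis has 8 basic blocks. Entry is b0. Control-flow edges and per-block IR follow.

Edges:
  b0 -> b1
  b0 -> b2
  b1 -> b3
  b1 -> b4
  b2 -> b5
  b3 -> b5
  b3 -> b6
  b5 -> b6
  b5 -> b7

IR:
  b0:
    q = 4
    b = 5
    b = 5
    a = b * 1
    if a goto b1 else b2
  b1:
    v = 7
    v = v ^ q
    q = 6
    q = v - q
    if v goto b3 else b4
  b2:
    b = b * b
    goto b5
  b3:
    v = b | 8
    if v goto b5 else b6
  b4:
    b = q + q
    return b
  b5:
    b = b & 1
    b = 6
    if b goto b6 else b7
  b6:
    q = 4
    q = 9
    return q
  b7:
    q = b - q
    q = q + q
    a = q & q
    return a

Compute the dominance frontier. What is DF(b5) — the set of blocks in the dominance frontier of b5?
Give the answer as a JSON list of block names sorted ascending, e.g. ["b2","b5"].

idom tree: b1←b0 b2←b0 b3←b1 b4←b1 b5←b0 b6←b0 b7←b5
Dom at joins:
  b5: preds {b2,b3}: {b0,b2} ∩ {b0,b1,b3} = {b0}; idom=b0
  b6: preds {b3,b5}: {b0,b1,b3} ∩ {b0,b5} = {b0}; idom=b0

DF derivation:
  b5←b2: walk b2 to b0
  b5←b3: walk b3→b1 to b0
  b6←b3: walk b3→b1 to b0
  b6←b5: walk b5 to b0
  b0: DF=∅
  b1: DF={b5,b6}
  b2: DF={b5}
  b3: DF={b5,b6}
  b4: DF=∅
  b5: DF={b6}
  b6: DF=∅
  b7: DF=∅

DF(b5) = ["b6"]

Answer: ["b6"]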